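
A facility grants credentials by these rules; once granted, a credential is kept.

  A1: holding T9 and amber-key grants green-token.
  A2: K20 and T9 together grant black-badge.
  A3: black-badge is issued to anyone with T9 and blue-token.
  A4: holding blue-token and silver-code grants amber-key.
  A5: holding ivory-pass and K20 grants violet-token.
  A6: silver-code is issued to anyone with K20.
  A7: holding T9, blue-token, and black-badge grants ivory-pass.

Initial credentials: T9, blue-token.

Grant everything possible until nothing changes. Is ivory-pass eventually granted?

Holding T9 and blue-token grants black-badge (A3).
Holding T9, blue-token, and black-badge grants ivory-pass (A7).

Yes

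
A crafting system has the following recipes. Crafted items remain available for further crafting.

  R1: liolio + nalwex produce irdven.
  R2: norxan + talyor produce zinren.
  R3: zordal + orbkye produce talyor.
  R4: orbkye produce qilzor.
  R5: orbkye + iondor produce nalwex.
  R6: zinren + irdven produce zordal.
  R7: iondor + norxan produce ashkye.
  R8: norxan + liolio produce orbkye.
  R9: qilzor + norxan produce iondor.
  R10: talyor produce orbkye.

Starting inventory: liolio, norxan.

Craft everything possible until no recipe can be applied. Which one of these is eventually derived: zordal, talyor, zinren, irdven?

norxan + liolio → orbkye (R8).
Using R4, orbkye makes qilzor.
qilzor + norxan → iondor (R9).
Using R5, orbkye and iondor make nalwex.
Using R1, liolio and nalwex make irdven.
talyor would need zordal and orbkye (R3), but zordal is never obtained. zinren would need norxan and talyor (R2), but talyor is never obtained. zordal would need zinren and irdven (R6), but zinren is never obtained.

irdven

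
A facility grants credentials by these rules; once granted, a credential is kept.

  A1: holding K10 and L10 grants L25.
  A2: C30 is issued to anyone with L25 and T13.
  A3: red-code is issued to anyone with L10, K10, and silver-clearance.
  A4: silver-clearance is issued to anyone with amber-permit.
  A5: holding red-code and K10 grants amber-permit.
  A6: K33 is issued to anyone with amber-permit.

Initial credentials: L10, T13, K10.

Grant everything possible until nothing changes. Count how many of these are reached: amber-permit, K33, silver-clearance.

amber-permit would need red-code and K10 (A5), but red-code is never granted.
K33 would need amber-permit (A6), but amber-permit is never granted.
silver-clearance would need amber-permit (A4), but amber-permit is never granted.
None of the 3 are reached.

0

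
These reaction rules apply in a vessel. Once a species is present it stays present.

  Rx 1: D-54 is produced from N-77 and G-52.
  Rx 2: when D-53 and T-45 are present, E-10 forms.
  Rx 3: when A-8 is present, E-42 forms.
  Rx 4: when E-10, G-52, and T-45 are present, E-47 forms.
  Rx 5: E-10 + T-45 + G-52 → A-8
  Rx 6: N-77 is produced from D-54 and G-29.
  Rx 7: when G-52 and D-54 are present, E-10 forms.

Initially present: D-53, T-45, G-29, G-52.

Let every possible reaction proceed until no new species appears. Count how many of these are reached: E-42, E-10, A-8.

3

D-53 and T-45 present → E-10 forms (Rx 2).
E-10, T-45, and G-52 present → A-8 forms (Rx 5).
A-8 present → E-42 forms (Rx 3).
E-42: reached.
E-10: reached.
A-8: reached.
All 3 are reached.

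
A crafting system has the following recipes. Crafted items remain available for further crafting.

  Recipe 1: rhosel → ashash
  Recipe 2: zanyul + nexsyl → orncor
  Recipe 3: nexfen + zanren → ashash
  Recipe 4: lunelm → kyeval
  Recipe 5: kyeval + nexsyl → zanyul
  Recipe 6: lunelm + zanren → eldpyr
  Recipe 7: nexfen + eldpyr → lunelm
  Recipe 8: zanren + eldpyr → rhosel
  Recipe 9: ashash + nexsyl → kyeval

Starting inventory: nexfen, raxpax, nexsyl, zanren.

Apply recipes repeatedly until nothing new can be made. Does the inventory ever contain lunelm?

lunelm would need nexfen and eldpyr (Recipe 7), but eldpyr is never obtained.

No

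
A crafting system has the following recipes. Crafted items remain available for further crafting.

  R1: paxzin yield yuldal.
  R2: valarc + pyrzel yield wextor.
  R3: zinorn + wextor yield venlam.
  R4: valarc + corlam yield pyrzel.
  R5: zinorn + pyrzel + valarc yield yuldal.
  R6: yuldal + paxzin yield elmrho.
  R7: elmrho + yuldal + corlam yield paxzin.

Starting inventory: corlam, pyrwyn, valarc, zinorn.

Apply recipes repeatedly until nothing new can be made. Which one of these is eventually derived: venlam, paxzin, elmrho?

venlam

Using R4, valarc and corlam make pyrzel.
Using R2, valarc and pyrzel make wextor.
zinorn + wextor → venlam (R3).
paxzin would need elmrho, yuldal, and corlam (R7), but elmrho is never obtained. elmrho would need yuldal and paxzin (R6), but paxzin is never obtained.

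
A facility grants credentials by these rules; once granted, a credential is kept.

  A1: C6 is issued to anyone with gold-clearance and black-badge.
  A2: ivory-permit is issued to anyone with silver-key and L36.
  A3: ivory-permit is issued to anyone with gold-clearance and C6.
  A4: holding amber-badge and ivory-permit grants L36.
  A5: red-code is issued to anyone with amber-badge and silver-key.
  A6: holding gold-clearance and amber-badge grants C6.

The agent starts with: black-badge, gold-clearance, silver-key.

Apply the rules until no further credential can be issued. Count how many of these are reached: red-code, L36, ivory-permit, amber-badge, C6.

Holding gold-clearance and black-badge grants C6 (A1).
Holding gold-clearance and C6 grants ivory-permit (A3).
red-code would need amber-badge and silver-key (A5), but amber-badge is never granted.
L36 would need amber-badge and ivory-permit (A4), but amber-badge is never granted.
ivory-permit: reached.
No rule produces amber-badge, and it is not given.
C6: reached.
Reached: ivory-permit and C6 — 2 of the 5.

2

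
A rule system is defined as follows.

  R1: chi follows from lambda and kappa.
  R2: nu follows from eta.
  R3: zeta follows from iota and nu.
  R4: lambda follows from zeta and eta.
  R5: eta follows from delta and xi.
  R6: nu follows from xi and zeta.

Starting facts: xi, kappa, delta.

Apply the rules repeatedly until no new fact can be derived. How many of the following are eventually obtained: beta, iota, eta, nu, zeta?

From delta and xi, R5 gives eta.
From eta, R2 gives nu.
No rule produces beta, and it is not given.
No rule produces iota, and it is not given.
eta: reached.
nu: reached.
zeta would need iota and nu (R3), but iota is never established.
Reached: eta and nu — 2 of the 5.

2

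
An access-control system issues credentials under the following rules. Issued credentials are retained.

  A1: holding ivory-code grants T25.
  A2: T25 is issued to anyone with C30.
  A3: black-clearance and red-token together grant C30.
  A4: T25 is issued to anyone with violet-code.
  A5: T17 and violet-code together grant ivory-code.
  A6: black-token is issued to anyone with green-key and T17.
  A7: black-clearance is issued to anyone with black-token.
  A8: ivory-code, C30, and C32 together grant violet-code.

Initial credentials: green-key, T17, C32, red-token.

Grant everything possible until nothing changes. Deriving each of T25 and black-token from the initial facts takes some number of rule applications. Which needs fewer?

black-token

black-token: Holding green-key and T17 grants black-token (A6). [1 rule application]
T25: Holding green-key and T17 grants black-token (A6). Holding black-token grants black-clearance (A7). Holding black-clearance and red-token grants C30 (A3). Holding C30 grants T25 (A2). [4 rule applications]
black-token needs fewer.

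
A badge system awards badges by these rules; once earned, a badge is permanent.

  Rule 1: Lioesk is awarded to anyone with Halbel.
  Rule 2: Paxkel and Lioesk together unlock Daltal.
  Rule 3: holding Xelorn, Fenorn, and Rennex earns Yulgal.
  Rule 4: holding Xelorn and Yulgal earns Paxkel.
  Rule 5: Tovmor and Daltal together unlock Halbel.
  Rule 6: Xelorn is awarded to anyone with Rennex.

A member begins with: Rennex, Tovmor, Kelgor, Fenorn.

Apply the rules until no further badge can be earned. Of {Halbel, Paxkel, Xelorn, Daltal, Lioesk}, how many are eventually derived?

2

With Rennex, Xelorn is earned (Rule 6).
With Xelorn, Fenorn, and Rennex, Yulgal is earned (Rule 3).
With Xelorn and Yulgal, Paxkel is earned (Rule 4).
Halbel would need Tovmor and Daltal (Rule 5), but Daltal is never earned.
Paxkel: reached.
Xelorn: reached.
Daltal would need Paxkel and Lioesk (Rule 2), but Lioesk is never earned.
Lioesk would need Halbel (Rule 1), but Halbel is never earned.
Reached: Paxkel and Xelorn — 2 of the 5.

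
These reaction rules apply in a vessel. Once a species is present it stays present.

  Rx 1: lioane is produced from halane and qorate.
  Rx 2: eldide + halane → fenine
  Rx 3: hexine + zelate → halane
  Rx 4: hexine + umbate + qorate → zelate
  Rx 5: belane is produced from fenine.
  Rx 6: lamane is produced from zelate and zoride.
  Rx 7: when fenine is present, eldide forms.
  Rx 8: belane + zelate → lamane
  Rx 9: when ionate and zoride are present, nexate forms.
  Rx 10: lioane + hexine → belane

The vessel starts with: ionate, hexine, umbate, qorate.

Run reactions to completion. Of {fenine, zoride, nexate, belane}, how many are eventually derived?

hexine, umbate, and qorate present → zelate forms (Rx 4).
hexine and zelate present → halane forms (Rx 3).
halane and qorate present → lioane forms (Rx 1).
lioane and hexine present → belane forms (Rx 10).
fenine would need eldide and halane (Rx 2), but eldide never forms.
No rule produces zoride, and it is not given.
nexate would need ionate and zoride (Rx 9), but zoride never forms.
belane: reached.
Reached: belane — 1 of the 4.

1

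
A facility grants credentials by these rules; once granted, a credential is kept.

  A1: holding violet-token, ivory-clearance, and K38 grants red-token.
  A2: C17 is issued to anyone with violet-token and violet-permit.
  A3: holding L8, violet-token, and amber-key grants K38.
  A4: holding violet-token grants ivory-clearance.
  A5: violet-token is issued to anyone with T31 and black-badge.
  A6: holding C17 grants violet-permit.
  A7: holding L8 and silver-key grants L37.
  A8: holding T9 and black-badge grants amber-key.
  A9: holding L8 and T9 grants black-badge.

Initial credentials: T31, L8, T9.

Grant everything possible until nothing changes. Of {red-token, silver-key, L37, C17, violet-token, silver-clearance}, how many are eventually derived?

2

Holding L8 and T9 grants black-badge (A9).
Holding T9 and black-badge grants amber-key (A8).
Holding T31 and black-badge grants violet-token (A5).
Holding L8, violet-token, and amber-key grants K38 (A3).
Holding violet-token grants ivory-clearance (A4).
Holding violet-token, ivory-clearance, and K38 grants red-token (A1).
red-token: reached.
No rule produces silver-key, and it is not given.
L37 would need L8 and silver-key (A7), but silver-key is never granted.
C17 would need violet-token and violet-permit (A2), but violet-permit is never granted.
violet-token: reached.
No rule produces silver-clearance, and it is not given.
Reached: red-token and violet-token — 2 of the 6.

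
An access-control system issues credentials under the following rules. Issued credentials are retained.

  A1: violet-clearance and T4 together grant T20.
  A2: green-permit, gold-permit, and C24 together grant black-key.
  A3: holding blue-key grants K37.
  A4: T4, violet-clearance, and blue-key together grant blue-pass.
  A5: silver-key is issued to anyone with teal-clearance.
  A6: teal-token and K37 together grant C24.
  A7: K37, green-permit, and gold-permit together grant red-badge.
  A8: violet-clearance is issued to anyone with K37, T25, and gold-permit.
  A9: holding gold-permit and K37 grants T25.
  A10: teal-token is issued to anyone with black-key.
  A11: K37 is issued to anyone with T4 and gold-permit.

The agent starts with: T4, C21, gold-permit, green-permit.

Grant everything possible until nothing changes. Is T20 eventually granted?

Yes

Holding T4 and gold-permit grants K37 (A11).
Holding gold-permit and K37 grants T25 (A9).
Holding K37, T25, and gold-permit grants violet-clearance (A8).
Holding violet-clearance and T4 grants T20 (A1).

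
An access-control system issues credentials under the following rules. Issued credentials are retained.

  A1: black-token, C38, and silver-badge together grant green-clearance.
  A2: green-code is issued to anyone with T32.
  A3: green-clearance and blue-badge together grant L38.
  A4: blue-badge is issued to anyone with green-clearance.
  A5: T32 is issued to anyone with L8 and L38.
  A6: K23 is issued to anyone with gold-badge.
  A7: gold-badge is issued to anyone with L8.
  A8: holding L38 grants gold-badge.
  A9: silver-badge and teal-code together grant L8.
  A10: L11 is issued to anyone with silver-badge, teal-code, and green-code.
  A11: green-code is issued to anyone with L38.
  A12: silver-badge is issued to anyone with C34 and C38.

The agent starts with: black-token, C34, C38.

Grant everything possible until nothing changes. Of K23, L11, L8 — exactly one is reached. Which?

K23

Holding C34 and C38 grants silver-badge (A12).
Holding black-token, C38, and silver-badge grants green-clearance (A1).
Holding green-clearance grants blue-badge (A4).
Holding green-clearance and blue-badge grants L38 (A3).
Holding L38 grants gold-badge (A8).
Holding gold-badge grants K23 (A6).
L8 would need silver-badge and teal-code (A9), but teal-code is never granted. L11 would need silver-badge, teal-code, and green-code (A10), but teal-code is never granted.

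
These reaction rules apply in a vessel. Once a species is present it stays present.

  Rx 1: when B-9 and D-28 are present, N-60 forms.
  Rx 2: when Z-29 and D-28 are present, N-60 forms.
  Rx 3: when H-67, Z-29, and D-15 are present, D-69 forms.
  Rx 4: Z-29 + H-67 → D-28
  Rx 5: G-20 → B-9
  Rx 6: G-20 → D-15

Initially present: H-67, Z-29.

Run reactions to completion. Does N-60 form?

Z-29 and H-67 present → D-28 forms (Rx 4).
Z-29 and D-28 present → N-60 forms (Rx 2).

Yes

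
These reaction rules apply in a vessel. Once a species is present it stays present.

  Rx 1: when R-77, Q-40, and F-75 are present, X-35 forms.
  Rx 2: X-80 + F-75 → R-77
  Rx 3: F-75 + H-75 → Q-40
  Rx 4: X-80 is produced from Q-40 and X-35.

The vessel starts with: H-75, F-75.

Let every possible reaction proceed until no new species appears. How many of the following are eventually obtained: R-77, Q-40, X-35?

F-75 and H-75 present → Q-40 forms (Rx 3).
R-77 would need X-80 and F-75 (Rx 2), but X-80 never forms.
Q-40: reached.
X-35 would need R-77, Q-40, and F-75 (Rx 1), but R-77 never forms.
Reached: Q-40 — 1 of the 3.

1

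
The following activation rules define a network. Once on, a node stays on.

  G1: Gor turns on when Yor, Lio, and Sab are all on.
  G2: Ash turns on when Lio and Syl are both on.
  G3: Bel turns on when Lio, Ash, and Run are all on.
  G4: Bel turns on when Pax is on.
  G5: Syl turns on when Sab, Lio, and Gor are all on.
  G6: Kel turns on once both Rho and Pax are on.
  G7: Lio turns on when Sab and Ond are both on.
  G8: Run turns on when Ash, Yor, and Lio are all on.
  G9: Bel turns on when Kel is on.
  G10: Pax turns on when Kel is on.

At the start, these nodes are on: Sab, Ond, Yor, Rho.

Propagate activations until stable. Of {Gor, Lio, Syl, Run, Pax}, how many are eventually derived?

4

Sab and Ond are on, so Lio turns on (G7).
Yor, Lio, and Sab are on, so Gor turns on (G1).
G5: Sab, Lio, and Gor on → Syl on.
G2: Lio and Syl on → Ash on.
Ash, Yor, and Lio are on, so Run turns on (G8).
Gor: reached.
Lio: reached.
Syl: reached.
Run: reached.
Pax would need Kel (G10), but Kel never turns on.
Reached: Gor, Lio, Syl, and Run — 4 of the 5.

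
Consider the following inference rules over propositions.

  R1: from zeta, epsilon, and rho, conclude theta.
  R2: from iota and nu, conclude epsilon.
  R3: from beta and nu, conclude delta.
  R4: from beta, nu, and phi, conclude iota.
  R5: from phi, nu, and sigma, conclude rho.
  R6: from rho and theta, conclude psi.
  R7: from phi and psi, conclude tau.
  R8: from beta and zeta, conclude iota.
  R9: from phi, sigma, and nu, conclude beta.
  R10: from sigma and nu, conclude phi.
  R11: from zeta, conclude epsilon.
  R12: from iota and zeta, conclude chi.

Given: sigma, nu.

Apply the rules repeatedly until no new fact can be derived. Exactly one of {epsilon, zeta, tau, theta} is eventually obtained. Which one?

epsilon

From sigma and nu, R10 gives phi.
phi, sigma, and nu hold, so beta follows (R9).
beta, nu, and phi hold, so iota follows (R4).
iota and nu hold, so epsilon follows (R2).
tau would need phi and psi (R7), but psi is never established. No rule produces zeta, and it is not given. theta would need zeta, epsilon, and rho (R1), but zeta is never established.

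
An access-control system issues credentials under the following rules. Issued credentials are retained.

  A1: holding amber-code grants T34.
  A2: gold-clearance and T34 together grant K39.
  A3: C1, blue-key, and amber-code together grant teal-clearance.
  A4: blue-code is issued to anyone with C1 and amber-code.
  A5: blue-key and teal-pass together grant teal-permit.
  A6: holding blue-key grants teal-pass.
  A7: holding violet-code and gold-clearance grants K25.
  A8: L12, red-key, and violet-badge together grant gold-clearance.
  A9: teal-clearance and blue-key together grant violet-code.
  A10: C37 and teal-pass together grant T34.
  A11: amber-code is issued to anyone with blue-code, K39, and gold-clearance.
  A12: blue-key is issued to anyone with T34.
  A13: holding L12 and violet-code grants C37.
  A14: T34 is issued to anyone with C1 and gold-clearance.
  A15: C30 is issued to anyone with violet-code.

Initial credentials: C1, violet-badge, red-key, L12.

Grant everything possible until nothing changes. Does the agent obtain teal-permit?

Yes

Holding L12, red-key, and violet-badge grants gold-clearance (A8).
Holding C1 and gold-clearance grants T34 (A14).
Holding T34 grants blue-key (A12).
Holding blue-key grants teal-pass (A6).
Holding blue-key and teal-pass grants teal-permit (A5).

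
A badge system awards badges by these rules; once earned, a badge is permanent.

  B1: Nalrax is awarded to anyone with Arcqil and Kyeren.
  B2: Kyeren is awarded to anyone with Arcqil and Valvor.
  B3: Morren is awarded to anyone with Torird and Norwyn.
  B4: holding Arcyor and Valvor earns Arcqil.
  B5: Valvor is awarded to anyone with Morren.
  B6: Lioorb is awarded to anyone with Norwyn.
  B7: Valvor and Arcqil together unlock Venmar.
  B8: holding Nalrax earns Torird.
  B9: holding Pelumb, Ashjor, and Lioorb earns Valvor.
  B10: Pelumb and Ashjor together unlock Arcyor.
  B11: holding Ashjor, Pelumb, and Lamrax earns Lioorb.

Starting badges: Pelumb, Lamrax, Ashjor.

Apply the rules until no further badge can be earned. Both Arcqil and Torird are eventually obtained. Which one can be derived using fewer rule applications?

Arcqil

Arcqil: With Pelumb and Ashjor, Arcyor is earned (B10). With Ashjor, Pelumb, and Lamrax, Lioorb is earned (B11). With Pelumb, Ashjor, and Lioorb, Valvor is earned (B9). With Arcyor and Valvor, Arcqil is earned (B4). [4 rule applications]
Torird: With Pelumb and Ashjor, Arcyor is earned (B10). With Ashjor, Pelumb, and Lamrax, Lioorb is earned (B11). With Pelumb, Ashjor, and Lioorb, Valvor is earned (B9). With Arcyor and Valvor, Arcqil is earned (B4). With Arcqil and Valvor, Kyeren is earned (B2). With Arcqil and Kyeren, Nalrax is earned (B1). With Nalrax, Torird is earned (B8). [7 rule applications]
Arcqil needs fewer.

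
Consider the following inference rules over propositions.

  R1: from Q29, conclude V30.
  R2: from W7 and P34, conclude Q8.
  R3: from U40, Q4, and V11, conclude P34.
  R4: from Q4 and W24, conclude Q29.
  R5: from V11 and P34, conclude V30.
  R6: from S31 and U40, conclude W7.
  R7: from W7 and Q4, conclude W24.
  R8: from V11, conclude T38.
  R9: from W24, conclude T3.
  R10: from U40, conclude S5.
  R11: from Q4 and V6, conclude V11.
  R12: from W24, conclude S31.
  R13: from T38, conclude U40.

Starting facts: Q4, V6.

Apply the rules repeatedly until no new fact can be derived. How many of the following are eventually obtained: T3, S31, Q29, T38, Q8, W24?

Q4 and V6 hold, so V11 follows (R11).
From V11, R8 gives T38.
T3 would need W24 (R9), but W24 is never established.
S31 would need W24 (R12), but W24 is never established.
Q29 would need Q4 and W24 (R4), but W24 is never established.
T38: reached.
Q8 would need W7 and P34 (R2), but W7 is never established.
W24 would need W7 and Q4 (R7), but W7 is never established.
Reached: T38 — 1 of the 6.

1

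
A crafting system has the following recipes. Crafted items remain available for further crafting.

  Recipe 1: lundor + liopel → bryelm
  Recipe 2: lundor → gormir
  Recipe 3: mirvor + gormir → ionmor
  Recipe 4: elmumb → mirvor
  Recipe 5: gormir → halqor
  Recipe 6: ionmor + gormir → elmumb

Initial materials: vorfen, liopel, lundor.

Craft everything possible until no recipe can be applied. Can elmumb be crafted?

No

elmumb would need ionmor and gormir (Recipe 6), but ionmor is never obtained.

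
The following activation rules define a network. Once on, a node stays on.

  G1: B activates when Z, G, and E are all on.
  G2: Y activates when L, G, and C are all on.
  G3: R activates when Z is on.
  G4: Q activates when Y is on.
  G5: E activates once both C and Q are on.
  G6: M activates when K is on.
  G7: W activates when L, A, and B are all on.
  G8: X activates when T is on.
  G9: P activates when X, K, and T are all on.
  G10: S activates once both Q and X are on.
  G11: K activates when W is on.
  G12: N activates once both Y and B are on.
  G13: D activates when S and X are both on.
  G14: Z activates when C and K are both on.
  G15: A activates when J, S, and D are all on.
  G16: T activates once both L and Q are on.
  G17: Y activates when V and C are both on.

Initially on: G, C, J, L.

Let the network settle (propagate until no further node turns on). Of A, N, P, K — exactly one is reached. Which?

A

G2: L, G, and C on → Y on.
Y is on, so Q activates (G4).
G16: L and Q on → T on.
G8: T on → X on.
G10: Q and X on → S on.
G13: S and X on → D on.
J, S, and D are on, so A activates (G15).
P would need X, K, and T (G9), but K never turns on. K would need W (G11), but W never turns on. N would need Y and B (G12), but B never turns on.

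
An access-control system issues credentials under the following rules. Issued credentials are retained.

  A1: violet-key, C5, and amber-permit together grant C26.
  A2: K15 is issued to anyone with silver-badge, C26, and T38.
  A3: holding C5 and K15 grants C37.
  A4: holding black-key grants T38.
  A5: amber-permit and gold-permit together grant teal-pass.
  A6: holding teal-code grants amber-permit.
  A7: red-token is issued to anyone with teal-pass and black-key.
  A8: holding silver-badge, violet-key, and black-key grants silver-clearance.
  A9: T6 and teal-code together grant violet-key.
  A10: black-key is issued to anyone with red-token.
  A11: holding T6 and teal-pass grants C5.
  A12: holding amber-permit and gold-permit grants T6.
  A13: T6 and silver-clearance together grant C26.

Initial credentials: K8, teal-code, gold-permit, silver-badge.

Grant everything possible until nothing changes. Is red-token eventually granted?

No

red-token would need teal-pass and black-key (A7), but black-key is never granted.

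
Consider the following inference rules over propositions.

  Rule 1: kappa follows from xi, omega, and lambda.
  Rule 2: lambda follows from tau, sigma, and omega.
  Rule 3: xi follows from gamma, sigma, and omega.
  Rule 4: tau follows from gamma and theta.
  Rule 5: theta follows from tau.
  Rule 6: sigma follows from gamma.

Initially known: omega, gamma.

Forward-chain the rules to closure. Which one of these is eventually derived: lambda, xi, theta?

gamma holds, so sigma follows (Rule 6).
From gamma, sigma, and omega, Rule 3 gives xi.
lambda would need tau, sigma, and omega (Rule 2), but tau is never established. theta would need tau (Rule 5), but tau is never established.

xi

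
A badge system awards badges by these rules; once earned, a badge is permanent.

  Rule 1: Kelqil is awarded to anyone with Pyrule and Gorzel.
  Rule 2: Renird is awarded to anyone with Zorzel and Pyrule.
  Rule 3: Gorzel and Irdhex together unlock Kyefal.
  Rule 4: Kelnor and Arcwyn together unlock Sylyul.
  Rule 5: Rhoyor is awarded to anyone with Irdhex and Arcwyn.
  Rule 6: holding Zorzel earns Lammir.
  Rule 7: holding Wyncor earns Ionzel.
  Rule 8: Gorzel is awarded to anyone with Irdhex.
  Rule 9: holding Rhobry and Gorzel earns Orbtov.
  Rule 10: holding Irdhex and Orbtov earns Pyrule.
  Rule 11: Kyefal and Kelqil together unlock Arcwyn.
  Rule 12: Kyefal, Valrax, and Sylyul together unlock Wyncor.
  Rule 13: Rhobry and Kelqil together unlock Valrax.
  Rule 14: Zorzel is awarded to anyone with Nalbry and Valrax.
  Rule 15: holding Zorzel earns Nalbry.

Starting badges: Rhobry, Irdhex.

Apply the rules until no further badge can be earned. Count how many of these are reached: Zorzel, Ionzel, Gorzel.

With Irdhex, Gorzel is earned (Rule 8).
Zorzel would need Nalbry and Valrax (Rule 14), but Nalbry is never earned.
Ionzel would need Wyncor (Rule 7), but Wyncor is never earned.
Gorzel: reached.
Reached: Gorzel — 1 of the 3.

1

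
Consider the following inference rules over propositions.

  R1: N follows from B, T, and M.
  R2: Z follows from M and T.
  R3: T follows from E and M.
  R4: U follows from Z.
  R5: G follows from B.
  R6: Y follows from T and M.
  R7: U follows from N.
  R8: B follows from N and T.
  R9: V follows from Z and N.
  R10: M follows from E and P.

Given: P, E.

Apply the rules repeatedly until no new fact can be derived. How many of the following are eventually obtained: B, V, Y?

1

E and P hold, so M follows (R10).
E and M hold, so T follows (R3).
T and M hold, so Y follows (R6).
B would need N and T (R8), but N is never established.
V would need Z and N (R9), but N is never established.
Y: reached.
Reached: Y — 1 of the 3.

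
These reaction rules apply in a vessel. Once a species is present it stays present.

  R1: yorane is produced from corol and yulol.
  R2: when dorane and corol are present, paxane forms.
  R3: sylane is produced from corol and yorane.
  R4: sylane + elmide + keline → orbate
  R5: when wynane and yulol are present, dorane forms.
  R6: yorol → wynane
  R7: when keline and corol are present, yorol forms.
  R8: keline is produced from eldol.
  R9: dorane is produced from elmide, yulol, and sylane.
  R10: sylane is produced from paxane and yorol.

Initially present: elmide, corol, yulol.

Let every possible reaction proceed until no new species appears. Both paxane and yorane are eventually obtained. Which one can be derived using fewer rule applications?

yorane: corol and yulol present → yorane forms (R1). [1 rule application]
paxane: corol and yulol present → yorane forms (R1). corol and yorane present → sylane forms (R3). elmide, yulol, and sylane present → dorane forms (R9). dorane and corol present → paxane forms (R2). [4 rule applications]
yorane needs fewer.

yorane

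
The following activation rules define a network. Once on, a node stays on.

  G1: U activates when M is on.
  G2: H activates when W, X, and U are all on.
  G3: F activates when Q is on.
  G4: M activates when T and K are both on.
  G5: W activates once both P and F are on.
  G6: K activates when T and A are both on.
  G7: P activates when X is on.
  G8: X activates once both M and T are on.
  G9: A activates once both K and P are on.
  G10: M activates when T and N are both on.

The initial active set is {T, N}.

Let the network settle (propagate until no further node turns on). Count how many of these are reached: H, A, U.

1

T and N are on, so M activates (G10).
M is on, so U activates (G1).
H would need W, X, and U (G2), but W never turns on.
A would need K and P (G9), but K never turns on.
U: reached.
Reached: U — 1 of the 3.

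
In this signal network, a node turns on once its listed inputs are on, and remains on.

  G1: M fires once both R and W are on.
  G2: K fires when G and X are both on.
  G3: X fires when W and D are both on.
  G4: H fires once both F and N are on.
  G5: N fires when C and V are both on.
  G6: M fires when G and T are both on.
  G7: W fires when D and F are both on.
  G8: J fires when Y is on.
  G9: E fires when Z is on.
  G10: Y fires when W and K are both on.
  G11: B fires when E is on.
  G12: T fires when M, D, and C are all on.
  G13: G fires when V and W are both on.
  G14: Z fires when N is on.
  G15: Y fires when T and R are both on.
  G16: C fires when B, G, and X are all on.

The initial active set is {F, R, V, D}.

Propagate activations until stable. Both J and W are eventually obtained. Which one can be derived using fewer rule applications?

W: G7: D and F on → W on. [1 rule application]
J: D and F are on, so W fires (G7). G3: W and D on → X on. V and W are on, so G fires (G13). G2: G and X on → K on. G10: W and K on → Y on. G8: Y on → J on. [6 rule applications]
W needs fewer.

W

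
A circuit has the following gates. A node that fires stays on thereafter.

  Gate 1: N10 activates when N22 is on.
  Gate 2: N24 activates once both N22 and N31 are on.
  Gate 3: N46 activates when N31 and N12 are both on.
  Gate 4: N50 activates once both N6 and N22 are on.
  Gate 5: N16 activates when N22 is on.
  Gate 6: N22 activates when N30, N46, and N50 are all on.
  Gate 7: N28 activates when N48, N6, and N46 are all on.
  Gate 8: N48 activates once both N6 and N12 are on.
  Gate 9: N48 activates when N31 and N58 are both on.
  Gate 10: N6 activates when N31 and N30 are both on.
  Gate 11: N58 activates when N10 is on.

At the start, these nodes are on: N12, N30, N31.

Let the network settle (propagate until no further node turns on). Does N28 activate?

N31 and N30 are on, so N6 activates (Gate 10).
Gate 3: N31 and N12 on → N46 on.
Gate 8: N6 and N12 on → N48 on.
N48, N6, and N46 are on, so N28 activates (Gate 7).

Yes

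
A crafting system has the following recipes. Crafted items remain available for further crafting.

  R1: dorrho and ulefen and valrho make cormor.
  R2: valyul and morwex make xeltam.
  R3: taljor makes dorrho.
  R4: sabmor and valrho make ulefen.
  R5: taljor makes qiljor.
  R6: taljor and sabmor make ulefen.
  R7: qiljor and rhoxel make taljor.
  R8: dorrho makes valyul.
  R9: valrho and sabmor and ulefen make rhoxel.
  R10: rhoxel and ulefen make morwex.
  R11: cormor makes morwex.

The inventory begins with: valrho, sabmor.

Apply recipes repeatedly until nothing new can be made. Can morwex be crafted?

Using R4, sabmor and valrho make ulefen.
valrho and sabmor and ulefen → rhoxel (R9).
Using R10, rhoxel and ulefen make morwex.

Yes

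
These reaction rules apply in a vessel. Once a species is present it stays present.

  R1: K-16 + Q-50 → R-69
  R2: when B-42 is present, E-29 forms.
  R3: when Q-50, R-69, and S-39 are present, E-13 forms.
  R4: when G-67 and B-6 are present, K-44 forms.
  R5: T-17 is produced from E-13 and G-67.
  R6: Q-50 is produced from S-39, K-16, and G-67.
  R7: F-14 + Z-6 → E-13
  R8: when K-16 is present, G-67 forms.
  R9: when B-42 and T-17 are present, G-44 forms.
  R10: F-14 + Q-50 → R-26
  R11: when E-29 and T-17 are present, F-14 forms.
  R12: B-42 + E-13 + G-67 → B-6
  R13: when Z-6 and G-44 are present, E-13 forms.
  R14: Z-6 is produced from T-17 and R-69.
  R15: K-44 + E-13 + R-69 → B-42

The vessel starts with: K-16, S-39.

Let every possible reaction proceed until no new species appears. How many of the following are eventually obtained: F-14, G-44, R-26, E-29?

F-14 would need E-29 and T-17 (R11), but E-29 never forms.
G-44 would need B-42 and T-17 (R9), but B-42 never forms.
R-26 would need F-14 and Q-50 (R10), but F-14 never forms.
E-29 would need B-42 (R2), but B-42 never forms.
None of the 4 are reached.

0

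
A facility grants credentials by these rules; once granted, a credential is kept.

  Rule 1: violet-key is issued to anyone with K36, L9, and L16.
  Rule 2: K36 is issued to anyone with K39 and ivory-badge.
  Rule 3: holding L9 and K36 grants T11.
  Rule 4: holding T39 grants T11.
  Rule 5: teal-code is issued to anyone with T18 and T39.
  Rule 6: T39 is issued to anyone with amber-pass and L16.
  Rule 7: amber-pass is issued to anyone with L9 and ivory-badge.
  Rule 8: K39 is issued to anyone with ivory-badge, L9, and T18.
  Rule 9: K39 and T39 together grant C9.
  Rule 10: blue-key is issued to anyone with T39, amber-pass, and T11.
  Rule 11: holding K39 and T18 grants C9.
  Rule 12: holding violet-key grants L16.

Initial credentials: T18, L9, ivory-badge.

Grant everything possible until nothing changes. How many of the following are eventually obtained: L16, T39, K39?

1

Holding ivory-badge, L9, and T18 grants K39 (Rule 8).
L16 would need violet-key (Rule 12), but violet-key is never granted.
T39 would need amber-pass and L16 (Rule 6), but L16 is never granted.
K39: reached.
Reached: K39 — 1 of the 3.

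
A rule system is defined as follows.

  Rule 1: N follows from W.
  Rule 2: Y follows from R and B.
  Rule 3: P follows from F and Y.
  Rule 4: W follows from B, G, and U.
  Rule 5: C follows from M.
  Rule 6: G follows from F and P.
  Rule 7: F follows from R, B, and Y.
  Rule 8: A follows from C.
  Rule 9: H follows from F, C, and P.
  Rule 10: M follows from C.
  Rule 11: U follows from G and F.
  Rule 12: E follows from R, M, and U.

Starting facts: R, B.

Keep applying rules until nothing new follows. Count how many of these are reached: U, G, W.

3

R and B hold, so Y follows (Rule 2).
R, B, and Y hold, so F follows (Rule 7).
F and Y hold, so P follows (Rule 3).
F and P hold, so G follows (Rule 6).
G and F hold, so U follows (Rule 11).
From B, G, and U, Rule 4 gives W.
U: reached.
G: reached.
W: reached.
All 3 are reached.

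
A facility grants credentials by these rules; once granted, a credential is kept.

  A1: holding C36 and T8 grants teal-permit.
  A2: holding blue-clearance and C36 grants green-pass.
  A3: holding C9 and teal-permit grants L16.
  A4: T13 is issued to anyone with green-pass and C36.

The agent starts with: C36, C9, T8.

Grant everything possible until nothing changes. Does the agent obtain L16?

Holding C36 and T8 grants teal-permit (A1).
Holding C9 and teal-permit grants L16 (A3).

Yes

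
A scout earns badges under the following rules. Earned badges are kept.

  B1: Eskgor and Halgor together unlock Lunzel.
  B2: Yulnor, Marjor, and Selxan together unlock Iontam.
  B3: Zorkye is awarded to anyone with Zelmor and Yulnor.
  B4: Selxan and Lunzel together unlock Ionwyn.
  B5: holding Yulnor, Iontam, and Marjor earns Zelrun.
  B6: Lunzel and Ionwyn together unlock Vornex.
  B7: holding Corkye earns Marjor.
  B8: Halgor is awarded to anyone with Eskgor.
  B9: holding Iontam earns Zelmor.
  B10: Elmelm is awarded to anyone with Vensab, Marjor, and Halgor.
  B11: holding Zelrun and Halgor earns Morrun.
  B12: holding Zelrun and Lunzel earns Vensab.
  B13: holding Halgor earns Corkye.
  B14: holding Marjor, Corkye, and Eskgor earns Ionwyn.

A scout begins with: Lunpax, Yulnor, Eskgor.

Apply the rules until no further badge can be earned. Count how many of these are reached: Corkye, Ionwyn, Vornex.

3

With Eskgor, Halgor is earned (B8).
With Halgor, Corkye is earned (B13).
With Eskgor and Halgor, Lunzel is earned (B1).
With Corkye, Marjor is earned (B7).
With Marjor, Corkye, and Eskgor, Ionwyn is earned (B14).
With Lunzel and Ionwyn, Vornex is earned (B6).
Corkye: reached.
Ionwyn: reached.
Vornex: reached.
All 3 are reached.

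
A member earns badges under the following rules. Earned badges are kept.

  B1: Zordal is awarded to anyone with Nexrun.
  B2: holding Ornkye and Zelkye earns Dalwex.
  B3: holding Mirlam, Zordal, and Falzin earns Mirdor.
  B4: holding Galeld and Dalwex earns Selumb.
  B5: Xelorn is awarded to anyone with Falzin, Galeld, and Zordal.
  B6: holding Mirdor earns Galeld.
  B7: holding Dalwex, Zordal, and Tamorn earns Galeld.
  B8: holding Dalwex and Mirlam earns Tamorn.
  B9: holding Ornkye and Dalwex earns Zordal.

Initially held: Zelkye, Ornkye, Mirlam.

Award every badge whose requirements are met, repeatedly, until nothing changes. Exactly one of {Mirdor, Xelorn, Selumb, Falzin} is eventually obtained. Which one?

With Ornkye and Zelkye, Dalwex is earned (B2).
With Ornkye and Dalwex, Zordal is earned (B9).
With Dalwex and Mirlam, Tamorn is earned (B8).
With Dalwex, Zordal, and Tamorn, Galeld is earned (B7).
With Galeld and Dalwex, Selumb is earned (B4).
No rule produces Falzin, and it is not given. Xelorn would need Falzin, Galeld, and Zordal (B5), but Falzin is never earned. Mirdor would need Mirlam, Zordal, and Falzin (B3), but Falzin is never earned.

Selumb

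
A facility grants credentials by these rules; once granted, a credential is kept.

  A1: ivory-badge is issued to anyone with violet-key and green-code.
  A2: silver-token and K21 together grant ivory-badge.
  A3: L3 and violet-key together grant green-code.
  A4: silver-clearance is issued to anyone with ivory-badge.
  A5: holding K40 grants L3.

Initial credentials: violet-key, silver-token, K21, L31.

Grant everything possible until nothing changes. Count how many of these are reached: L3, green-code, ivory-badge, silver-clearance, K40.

2

Holding silver-token and K21 grants ivory-badge (A2).
Holding ivory-badge grants silver-clearance (A4).
L3 would need K40 (A5), but K40 is never granted.
green-code would need L3 and violet-key (A3), but L3 is never granted.
ivory-badge: reached.
silver-clearance: reached.
No rule produces K40, and it is not given.
Reached: ivory-badge and silver-clearance — 2 of the 5.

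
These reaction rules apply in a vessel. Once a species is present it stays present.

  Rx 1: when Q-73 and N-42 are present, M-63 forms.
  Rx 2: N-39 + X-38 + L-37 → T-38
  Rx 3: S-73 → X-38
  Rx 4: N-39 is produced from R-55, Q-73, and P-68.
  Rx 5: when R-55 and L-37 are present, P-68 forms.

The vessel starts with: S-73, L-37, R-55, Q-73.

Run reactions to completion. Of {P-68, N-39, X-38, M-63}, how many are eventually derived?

3

R-55 and L-37 present → P-68 forms (Rx 5).
S-73 present → X-38 forms (Rx 3).
R-55, Q-73, and P-68 present → N-39 forms (Rx 4).
P-68: reached.
N-39: reached.
X-38: reached.
M-63 would need Q-73 and N-42 (Rx 1), but N-42 never forms.
Reached: P-68, N-39, and X-38 — 3 of the 4.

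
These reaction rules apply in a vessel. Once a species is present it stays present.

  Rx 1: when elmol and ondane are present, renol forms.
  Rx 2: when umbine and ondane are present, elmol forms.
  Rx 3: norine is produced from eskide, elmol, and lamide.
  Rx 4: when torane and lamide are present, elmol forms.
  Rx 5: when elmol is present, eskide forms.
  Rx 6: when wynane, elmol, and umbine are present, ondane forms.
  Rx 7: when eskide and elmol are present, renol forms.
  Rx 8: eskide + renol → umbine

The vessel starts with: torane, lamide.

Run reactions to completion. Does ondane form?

ondane would need wynane, elmol, and umbine (Rx 6), but wynane never forms.

No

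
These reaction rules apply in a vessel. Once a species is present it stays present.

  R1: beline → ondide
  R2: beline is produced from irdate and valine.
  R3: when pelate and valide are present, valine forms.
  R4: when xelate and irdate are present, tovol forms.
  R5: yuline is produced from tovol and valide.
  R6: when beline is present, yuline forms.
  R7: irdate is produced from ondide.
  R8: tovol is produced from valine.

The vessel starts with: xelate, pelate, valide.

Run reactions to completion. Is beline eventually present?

No

beline would need irdate and valine (R2), but irdate never forms.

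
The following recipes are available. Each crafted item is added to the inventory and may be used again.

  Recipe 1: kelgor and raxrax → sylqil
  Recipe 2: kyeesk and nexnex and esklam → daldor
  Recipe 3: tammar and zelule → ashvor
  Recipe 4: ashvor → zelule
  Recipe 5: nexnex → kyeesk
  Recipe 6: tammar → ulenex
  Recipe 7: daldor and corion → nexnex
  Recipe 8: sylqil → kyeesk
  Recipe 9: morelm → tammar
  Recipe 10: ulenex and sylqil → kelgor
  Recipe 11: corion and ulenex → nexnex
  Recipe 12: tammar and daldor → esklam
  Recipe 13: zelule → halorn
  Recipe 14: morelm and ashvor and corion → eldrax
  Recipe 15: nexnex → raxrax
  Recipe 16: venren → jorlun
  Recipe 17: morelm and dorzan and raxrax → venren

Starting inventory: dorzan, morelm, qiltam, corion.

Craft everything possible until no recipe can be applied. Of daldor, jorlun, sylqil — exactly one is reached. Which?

morelm → tammar (Recipe 9).
Using Recipe 6, tammar makes ulenex.
corion and ulenex → nexnex (Recipe 11).
Using Recipe 15, nexnex makes raxrax.
Using Recipe 17, morelm, dorzan, and raxrax make venren.
Using Recipe 16, venren makes jorlun.
daldor would need kyeesk, nexnex, and esklam (Recipe 2), but esklam is never obtained. sylqil would need kelgor and raxrax (Recipe 1), but kelgor is never obtained.

jorlun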